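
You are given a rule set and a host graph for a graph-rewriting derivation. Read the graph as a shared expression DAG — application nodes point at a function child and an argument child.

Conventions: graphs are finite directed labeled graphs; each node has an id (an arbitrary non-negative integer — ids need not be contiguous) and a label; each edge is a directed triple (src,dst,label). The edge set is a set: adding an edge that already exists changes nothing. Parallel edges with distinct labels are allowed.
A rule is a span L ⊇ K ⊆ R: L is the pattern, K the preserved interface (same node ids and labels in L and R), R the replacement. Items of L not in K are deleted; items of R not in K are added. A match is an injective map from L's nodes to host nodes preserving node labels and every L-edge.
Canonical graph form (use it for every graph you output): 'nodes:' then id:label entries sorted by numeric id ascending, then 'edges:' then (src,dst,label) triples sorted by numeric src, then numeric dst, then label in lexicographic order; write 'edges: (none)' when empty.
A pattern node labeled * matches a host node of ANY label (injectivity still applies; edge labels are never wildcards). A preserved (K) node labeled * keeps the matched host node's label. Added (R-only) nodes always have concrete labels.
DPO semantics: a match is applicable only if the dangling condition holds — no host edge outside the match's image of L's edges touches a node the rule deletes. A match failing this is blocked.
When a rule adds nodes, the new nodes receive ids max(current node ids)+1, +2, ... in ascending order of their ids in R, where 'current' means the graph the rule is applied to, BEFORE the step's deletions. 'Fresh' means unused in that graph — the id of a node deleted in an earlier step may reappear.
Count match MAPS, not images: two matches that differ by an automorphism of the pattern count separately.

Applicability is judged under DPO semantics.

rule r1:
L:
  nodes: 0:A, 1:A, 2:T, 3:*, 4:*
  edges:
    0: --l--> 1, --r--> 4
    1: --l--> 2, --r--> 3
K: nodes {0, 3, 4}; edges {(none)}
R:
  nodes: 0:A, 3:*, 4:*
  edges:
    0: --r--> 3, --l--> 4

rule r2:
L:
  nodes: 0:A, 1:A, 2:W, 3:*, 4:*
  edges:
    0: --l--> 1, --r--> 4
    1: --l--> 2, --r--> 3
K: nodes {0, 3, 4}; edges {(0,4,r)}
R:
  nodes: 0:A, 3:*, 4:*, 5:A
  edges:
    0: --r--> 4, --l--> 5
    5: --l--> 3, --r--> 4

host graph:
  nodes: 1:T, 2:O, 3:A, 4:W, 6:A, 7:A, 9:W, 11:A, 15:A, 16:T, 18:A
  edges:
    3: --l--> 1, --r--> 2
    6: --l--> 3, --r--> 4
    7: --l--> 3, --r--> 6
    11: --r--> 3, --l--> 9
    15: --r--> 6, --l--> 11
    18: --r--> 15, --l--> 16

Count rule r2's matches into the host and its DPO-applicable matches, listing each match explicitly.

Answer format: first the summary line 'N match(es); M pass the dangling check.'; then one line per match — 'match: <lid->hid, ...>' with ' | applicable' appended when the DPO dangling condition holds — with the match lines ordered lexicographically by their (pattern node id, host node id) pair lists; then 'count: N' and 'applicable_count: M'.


1 match(es); 1 pass the dangling check.
match: 0->15, 1->11, 2->9, 3->3, 4->6 | applicable
count: 1
applicable_count: 1


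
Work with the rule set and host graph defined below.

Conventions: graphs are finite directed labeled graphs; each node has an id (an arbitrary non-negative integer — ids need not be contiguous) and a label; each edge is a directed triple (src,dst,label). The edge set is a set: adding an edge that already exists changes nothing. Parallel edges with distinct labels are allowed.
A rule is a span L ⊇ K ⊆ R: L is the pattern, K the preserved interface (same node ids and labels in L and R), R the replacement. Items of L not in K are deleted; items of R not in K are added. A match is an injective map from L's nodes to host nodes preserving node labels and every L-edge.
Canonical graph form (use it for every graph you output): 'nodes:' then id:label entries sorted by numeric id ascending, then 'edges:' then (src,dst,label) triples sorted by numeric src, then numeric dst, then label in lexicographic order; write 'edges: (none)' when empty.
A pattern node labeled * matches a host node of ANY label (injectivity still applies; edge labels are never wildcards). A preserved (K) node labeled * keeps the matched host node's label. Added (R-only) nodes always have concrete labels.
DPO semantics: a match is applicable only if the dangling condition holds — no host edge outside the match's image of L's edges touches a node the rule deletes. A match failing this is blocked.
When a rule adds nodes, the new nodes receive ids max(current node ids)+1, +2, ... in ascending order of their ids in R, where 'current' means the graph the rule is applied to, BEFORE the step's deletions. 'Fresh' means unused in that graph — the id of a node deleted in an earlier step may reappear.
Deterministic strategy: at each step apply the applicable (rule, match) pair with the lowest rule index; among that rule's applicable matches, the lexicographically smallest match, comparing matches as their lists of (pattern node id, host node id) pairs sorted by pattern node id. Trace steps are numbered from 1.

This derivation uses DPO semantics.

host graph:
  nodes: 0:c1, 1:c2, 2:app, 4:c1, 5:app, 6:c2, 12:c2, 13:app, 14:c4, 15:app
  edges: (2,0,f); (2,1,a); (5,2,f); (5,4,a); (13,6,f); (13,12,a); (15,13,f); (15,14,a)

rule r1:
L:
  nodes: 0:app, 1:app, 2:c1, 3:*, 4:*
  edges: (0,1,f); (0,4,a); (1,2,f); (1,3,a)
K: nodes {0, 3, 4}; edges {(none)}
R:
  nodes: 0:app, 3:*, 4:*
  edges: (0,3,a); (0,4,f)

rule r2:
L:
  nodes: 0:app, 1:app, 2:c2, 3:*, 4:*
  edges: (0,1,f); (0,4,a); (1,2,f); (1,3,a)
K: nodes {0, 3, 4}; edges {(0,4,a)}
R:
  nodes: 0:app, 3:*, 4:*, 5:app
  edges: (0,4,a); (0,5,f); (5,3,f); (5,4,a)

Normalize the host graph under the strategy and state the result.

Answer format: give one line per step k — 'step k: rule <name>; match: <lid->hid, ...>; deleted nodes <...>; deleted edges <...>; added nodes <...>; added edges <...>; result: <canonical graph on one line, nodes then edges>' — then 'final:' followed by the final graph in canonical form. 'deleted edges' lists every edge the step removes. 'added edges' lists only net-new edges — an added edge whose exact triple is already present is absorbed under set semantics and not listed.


step 1: rule r1; match: 0->5, 1->2, 2->0, 3->1, 4->4; deleted nodes 0, 2; deleted edges (2,0,f); (2,1,a); (5,2,f); (5,4,a); added nodes (none); added edges (5,1,a); (5,4,f); result: nodes: 1:c2, 4:c1, 5:app, 6:c2, 12:c2, 13:app, 14:c4, 15:app edges: (5,1,a); (5,4,f); (13,6,f); (13,12,a); (15,13,f); (15,14,a)
step 2: rule r2; match: 0->15, 1->13, 2->6, 3->12, 4->14; deleted nodes 6, 13; deleted edges (13,6,f); (13,12,a); (15,13,f); added nodes 16; added edges (15,16,f); (16,12,f); (16,14,a); result: nodes: 1:c2, 4:c1, 5:app, 12:c2, 14:c4, 15:app, 16:app edges: (5,1,a); (5,4,f); (15,14,a); (15,16,f); (16,12,f); (16,14,a)
final:
nodes: 1:c2, 4:c1, 5:app, 12:c2, 14:c4, 15:app, 16:app
edges: (5,1,a); (5,4,f); (15,14,a); (15,16,f); (16,12,f); (16,14,a)


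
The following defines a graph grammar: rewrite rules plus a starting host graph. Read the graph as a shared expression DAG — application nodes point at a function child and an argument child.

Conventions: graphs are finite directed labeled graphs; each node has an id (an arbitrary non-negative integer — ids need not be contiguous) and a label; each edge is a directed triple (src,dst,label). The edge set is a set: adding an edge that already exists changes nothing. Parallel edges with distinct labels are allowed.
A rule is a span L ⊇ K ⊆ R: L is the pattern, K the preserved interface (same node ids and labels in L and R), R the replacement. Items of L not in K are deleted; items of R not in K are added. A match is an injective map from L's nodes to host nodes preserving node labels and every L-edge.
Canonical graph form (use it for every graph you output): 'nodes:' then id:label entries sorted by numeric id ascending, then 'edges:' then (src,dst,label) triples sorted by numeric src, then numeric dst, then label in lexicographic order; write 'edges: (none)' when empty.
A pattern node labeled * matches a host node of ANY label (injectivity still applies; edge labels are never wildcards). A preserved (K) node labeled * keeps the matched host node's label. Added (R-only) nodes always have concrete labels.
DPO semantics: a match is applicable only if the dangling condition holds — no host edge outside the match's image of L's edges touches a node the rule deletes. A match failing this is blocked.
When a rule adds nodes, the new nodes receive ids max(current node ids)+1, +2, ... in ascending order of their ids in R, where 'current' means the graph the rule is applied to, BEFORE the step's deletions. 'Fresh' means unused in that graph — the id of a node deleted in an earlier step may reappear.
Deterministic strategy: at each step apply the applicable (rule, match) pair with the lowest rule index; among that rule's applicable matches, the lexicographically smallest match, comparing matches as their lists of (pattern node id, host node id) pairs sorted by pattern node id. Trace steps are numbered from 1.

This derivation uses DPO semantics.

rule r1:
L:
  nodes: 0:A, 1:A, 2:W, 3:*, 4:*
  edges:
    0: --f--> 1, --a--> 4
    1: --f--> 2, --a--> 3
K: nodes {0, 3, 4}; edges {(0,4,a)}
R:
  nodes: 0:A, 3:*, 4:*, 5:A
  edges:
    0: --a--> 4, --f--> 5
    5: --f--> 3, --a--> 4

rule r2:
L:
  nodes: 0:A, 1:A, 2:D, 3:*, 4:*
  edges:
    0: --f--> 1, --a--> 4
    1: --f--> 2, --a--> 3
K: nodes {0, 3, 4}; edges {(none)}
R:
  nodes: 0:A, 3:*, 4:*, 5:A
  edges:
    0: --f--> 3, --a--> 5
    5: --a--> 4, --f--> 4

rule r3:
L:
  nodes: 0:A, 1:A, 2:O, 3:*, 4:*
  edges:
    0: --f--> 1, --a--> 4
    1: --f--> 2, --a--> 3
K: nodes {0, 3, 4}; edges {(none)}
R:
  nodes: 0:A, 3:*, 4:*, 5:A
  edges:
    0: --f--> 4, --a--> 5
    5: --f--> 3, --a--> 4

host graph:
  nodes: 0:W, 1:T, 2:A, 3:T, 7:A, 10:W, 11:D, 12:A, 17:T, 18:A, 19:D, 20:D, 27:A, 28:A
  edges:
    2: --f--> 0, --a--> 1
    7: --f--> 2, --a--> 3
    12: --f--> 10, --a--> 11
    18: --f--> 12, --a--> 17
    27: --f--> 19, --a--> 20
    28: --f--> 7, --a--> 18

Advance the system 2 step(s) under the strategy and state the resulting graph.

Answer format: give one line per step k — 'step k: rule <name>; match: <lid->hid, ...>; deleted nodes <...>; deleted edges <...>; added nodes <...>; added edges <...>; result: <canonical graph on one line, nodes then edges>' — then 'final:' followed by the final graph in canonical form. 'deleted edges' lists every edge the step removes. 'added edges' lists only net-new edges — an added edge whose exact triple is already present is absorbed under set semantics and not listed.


step 1: rule r1; match: 0->7, 1->2, 2->0, 3->1, 4->3; deleted nodes 0, 2; deleted edges (2,0,f); (2,1,a); (7,2,f); added nodes 29; added edges (7,29,f); (29,1,f); (29,3,a); result: nodes: 1:T, 3:T, 7:A, 10:W, 11:D, 12:A, 17:T, 18:A, 19:D, 20:D, 27:A, 28:A, 29:A edges: (7,3,a); (7,29,f); (12,10,f); (12,11,a); (18,12,f); (18,17,a); (27,19,f); (27,20,a); (28,7,f); (28,18,a); (29,1,f); (29,3,a)
step 2: rule r1; match: 0->18, 1->12, 2->10, 3->11, 4->17; deleted nodes 10, 12; deleted edges (12,10,f); (12,11,a); (18,12,f); added nodes 30; added edges (18,30,f); (30,11,f); (30,17,a); result: nodes: 1:T, 3:T, 7:A, 11:D, 17:T, 18:A, 19:D, 20:D, 27:A, 28:A, 29:A, 30:A edges: (7,3,a); (7,29,f); (18,17,a); (18,30,f); (27,19,f); (27,20,a); (28,7,f); (28,18,a); (29,1,f); (29,3,a); (30,11,f); (30,17,a)
final:
nodes: 1:T, 3:T, 7:A, 11:D, 17:T, 18:A, 19:D, 20:D, 27:A, 28:A, 29:A, 30:A
edges: (7,3,a); (7,29,f); (18,17,a); (18,30,f); (27,19,f); (27,20,a); (28,7,f); (28,18,a); (29,1,f); (29,3,a); (30,11,f); (30,17,a)


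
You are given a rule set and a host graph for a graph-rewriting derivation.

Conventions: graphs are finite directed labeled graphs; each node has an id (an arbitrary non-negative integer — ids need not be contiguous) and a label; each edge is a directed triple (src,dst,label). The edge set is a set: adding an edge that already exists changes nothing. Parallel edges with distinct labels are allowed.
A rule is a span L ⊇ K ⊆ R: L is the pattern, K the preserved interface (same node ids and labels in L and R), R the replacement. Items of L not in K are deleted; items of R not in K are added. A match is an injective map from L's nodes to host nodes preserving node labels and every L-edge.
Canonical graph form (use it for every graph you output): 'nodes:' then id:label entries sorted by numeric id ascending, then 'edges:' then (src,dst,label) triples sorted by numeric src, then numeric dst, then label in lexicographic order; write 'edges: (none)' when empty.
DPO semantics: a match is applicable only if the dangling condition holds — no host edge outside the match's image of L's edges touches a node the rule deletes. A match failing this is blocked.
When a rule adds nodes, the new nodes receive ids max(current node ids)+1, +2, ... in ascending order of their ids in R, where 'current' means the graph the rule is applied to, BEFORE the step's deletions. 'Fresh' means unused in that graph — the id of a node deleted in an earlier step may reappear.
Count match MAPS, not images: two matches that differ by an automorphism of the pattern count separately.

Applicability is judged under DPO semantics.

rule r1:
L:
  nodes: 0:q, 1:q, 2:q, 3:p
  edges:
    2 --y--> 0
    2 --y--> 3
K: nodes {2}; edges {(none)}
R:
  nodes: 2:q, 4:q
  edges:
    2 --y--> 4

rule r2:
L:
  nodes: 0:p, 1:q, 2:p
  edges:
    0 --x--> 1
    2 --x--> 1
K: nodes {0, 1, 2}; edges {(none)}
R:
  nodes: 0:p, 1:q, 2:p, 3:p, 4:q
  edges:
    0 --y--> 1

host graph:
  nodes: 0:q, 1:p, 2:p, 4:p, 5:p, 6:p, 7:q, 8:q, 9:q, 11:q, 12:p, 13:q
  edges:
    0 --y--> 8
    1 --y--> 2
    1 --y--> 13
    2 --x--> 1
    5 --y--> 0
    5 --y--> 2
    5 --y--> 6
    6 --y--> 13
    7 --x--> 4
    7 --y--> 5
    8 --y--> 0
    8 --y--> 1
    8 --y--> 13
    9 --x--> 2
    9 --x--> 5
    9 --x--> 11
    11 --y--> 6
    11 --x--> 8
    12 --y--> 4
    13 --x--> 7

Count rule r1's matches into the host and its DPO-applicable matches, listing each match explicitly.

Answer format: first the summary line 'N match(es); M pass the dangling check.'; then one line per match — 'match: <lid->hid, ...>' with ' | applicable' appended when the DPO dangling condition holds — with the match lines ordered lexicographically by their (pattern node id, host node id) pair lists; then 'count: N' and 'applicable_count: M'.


8 match(es); 0 pass the dangling check.
match: 0->0, 1->7, 2->8, 3->1
match: 0->0, 1->9, 2->8, 3->1
match: 0->0, 1->11, 2->8, 3->1
match: 0->0, 1->13, 2->8, 3->1
match: 0->13, 1->0, 2->8, 3->1
match: 0->13, 1->7, 2->8, 3->1
match: 0->13, 1->9, 2->8, 3->1
match: 0->13, 1->11, 2->8, 3->1
count: 8
applicable_count: 0


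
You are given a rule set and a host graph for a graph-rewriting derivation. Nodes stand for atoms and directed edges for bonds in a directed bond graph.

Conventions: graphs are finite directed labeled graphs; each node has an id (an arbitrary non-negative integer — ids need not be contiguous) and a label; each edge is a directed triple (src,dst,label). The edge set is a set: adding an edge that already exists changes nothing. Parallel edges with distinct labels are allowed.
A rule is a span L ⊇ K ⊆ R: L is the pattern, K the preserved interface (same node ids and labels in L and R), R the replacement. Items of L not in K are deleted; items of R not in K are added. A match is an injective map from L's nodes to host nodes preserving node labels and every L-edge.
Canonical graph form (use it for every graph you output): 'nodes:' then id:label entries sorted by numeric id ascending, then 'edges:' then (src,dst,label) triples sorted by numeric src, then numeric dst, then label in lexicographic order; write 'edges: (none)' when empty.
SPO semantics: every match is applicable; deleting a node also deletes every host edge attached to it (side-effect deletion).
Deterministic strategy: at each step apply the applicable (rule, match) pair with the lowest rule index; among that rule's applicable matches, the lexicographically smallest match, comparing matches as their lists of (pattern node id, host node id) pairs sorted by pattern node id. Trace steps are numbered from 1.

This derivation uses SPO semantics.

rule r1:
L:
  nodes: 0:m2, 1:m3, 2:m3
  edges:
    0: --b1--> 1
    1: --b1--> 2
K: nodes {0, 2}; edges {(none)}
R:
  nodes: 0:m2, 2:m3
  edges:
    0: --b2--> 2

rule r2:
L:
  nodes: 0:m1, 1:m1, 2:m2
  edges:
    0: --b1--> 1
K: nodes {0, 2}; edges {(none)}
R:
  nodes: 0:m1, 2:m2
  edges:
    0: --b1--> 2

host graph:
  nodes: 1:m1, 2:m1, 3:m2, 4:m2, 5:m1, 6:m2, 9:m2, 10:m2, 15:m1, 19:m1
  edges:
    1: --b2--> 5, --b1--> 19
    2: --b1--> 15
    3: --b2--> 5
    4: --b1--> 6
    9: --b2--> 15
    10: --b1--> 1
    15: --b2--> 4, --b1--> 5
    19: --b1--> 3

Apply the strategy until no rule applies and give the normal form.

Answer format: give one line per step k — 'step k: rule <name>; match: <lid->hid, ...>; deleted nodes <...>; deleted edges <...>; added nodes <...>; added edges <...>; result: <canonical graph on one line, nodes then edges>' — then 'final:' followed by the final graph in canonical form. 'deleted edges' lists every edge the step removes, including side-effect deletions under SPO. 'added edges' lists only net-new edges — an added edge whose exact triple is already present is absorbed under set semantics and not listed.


step 1: rule r2; match: 0->1, 1->19, 2->3; deleted nodes 19; deleted edges (1,19,b1); (19,3,b1); added nodes (none); added edges (1,3,b1); result: nodes: 1:m1, 2:m1, 3:m2, 4:m2, 5:m1, 6:m2, 9:m2, 10:m2, 15:m1 edges: (1,3,b1); (1,5,b2); (2,15,b1); (3,5,b2); (4,6,b1); (9,15,b2); (10,1,b1); (15,4,b2); (15,5,b1)
step 2: rule r2; match: 0->2, 1->15, 2->3; deleted nodes 15; deleted edges (2,15,b1); (9,15,b2); (15,4,b2); (15,5,b1); added nodes (none); added edges (2,3,b1); result: nodes: 1:m1, 2:m1, 3:m2, 4:m2, 5:m1, 6:m2, 9:m2, 10:m2 edges: (1,3,b1); (1,5,b2); (2,3,b1); (3,5,b2); (4,6,b1); (10,1,b1)
final:
nodes: 1:m1, 2:m1, 3:m2, 4:m2, 5:m1, 6:m2, 9:m2, 10:m2
edges: (1,3,b1); (1,5,b2); (2,3,b1); (3,5,b2); (4,6,b1); (10,1,b1)


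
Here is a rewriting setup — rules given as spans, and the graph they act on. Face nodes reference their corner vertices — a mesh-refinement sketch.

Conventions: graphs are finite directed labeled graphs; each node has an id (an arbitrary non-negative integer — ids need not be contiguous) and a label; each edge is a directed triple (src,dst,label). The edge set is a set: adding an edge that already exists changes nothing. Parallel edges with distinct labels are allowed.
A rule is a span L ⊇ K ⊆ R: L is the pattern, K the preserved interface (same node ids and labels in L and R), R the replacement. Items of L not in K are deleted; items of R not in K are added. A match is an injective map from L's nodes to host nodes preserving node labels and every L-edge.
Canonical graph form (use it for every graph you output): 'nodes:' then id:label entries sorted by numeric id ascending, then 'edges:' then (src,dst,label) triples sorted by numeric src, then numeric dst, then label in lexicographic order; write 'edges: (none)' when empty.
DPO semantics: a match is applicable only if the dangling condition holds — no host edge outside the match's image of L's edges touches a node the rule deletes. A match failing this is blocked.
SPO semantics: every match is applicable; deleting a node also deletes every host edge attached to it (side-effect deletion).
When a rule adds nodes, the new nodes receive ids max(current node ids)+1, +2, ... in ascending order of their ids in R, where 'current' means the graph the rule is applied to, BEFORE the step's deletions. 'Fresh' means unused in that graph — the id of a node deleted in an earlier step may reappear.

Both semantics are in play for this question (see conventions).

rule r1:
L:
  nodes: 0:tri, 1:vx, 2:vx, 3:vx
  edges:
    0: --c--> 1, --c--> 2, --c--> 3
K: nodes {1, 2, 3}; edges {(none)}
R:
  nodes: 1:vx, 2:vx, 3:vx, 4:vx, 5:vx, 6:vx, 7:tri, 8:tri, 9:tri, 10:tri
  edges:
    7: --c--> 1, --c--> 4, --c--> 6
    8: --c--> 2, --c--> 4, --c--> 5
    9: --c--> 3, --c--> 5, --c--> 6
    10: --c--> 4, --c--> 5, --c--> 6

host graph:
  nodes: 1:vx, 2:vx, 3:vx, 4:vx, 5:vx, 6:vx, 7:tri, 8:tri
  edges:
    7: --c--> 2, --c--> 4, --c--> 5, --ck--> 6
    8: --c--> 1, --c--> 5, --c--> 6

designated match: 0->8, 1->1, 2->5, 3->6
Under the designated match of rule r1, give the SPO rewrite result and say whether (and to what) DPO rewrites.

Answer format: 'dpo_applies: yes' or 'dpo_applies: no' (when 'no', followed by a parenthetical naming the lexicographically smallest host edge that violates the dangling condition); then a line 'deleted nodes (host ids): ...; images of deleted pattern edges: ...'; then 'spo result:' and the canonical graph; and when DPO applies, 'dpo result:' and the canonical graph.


dpo_applies: yes
deleted nodes (host ids): 8; images of deleted pattern edges: (8,1,c); (8,5,c); (8,6,c)
spo result:
nodes: 1:vx, 2:vx, 3:vx, 4:vx, 5:vx, 6:vx, 7:tri, 9:vx, 10:vx, 11:vx, 12:tri, 13:tri, 14:tri, 15:tri
edges: (7,2,c); (7,4,c); (7,5,c); (7,6,ck); (12,1,c); (12,9,c); (12,11,c); (13,5,c); (13,9,c); (13,10,c); (14,6,c); (14,10,c); (14,11,c); (15,9,c); (15,10,c); (15,11,c)
dpo result:
nodes: 1:vx, 2:vx, 3:vx, 4:vx, 5:vx, 6:vx, 7:tri, 9:vx, 10:vx, 11:vx, 12:tri, 13:tri, 14:tri, 15:tri
edges: (7,2,c); (7,4,c); (7,5,c); (7,6,ck); (12,1,c); (12,9,c); (12,11,c); (13,5,c); (13,9,c); (13,10,c); (14,6,c); (14,10,c); (14,11,c); (15,9,c); (15,10,c); (15,11,c)


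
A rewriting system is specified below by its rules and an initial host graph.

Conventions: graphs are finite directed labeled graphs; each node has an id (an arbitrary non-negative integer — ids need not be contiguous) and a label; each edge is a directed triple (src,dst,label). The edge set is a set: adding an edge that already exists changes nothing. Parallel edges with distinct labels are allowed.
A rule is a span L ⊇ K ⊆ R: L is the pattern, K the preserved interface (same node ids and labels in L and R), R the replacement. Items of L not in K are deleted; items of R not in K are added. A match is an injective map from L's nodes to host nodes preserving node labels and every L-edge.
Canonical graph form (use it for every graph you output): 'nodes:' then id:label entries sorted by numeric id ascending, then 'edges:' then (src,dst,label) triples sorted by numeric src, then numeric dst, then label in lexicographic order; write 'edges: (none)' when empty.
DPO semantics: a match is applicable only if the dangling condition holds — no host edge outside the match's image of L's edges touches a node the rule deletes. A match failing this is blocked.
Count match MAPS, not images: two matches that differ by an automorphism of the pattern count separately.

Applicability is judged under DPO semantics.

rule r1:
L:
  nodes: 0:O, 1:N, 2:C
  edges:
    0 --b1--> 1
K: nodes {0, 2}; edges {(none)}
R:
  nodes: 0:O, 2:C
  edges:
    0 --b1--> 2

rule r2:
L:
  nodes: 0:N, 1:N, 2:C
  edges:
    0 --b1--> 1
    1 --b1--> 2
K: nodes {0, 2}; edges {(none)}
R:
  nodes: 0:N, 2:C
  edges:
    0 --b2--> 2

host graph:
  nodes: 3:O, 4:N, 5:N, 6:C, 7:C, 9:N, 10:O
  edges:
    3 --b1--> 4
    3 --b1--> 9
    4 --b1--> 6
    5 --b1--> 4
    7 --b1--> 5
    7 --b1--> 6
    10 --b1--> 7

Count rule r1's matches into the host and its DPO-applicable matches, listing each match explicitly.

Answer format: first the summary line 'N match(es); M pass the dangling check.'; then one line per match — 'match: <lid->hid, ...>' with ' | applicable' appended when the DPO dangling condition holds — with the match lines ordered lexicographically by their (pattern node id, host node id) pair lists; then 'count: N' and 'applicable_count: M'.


4 match(es); 2 pass the dangling check.
match: 0->3, 1->4, 2->6
match: 0->3, 1->4, 2->7
match: 0->3, 1->9, 2->6 | applicable
match: 0->3, 1->9, 2->7 | applicable
count: 4
applicable_count: 2


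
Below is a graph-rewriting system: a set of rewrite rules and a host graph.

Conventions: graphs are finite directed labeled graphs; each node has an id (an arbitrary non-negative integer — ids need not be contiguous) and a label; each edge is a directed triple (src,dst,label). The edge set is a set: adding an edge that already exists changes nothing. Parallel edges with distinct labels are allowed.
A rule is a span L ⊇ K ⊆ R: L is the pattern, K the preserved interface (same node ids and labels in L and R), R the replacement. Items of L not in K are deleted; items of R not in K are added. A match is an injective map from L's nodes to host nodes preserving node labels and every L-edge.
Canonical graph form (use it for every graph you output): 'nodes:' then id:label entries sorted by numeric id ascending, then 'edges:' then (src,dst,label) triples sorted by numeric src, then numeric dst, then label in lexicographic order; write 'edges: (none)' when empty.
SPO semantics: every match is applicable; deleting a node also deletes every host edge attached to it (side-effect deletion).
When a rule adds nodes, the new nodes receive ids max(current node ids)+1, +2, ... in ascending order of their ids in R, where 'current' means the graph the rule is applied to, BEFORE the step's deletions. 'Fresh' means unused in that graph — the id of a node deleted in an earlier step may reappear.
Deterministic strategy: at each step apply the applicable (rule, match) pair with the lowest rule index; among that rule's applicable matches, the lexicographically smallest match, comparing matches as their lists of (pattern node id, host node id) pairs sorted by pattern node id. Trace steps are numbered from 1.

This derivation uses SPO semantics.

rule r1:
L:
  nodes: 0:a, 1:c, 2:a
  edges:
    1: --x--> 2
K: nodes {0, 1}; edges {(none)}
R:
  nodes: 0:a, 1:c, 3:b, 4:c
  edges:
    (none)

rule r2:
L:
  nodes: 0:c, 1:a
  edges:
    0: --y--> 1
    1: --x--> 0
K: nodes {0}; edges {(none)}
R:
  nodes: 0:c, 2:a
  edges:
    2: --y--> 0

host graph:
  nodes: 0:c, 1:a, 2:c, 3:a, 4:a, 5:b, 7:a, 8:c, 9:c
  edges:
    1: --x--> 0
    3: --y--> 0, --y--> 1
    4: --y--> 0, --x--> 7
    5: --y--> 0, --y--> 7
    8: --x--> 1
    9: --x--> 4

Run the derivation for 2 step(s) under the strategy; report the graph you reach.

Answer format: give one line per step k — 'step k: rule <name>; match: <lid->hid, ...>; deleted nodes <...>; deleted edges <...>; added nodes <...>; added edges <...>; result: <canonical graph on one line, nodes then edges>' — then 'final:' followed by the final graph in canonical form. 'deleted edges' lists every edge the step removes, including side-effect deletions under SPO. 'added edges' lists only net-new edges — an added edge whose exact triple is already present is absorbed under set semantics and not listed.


step 1: rule r1; match: 0->1, 1->9, 2->4; deleted nodes 4; deleted edges (4,0,y); (4,7,x); (9,4,x); added nodes 10, 11; added edges (none); result: nodes: 0:c, 1:a, 2:c, 3:a, 5:b, 7:a, 8:c, 9:c, 10:b, 11:c edges: (1,0,x); (3,0,y); (3,1,y); (5,0,y); (5,7,y); (8,1,x)
step 2: rule r1; match: 0->3, 1->8, 2->1; deleted nodes 1; deleted edges (1,0,x); (3,1,y); (8,1,x); added nodes 12, 13; added edges (none); result: nodes: 0:c, 2:c, 3:a, 5:b, 7:a, 8:c, 9:c, 10:b, 11:c, 12:b, 13:c edges: (3,0,y); (5,0,y); (5,7,y)
final:
nodes: 0:c, 2:c, 3:a, 5:b, 7:a, 8:c, 9:c, 10:b, 11:c, 12:b, 13:c
edges: (3,0,y); (5,0,y); (5,7,y)


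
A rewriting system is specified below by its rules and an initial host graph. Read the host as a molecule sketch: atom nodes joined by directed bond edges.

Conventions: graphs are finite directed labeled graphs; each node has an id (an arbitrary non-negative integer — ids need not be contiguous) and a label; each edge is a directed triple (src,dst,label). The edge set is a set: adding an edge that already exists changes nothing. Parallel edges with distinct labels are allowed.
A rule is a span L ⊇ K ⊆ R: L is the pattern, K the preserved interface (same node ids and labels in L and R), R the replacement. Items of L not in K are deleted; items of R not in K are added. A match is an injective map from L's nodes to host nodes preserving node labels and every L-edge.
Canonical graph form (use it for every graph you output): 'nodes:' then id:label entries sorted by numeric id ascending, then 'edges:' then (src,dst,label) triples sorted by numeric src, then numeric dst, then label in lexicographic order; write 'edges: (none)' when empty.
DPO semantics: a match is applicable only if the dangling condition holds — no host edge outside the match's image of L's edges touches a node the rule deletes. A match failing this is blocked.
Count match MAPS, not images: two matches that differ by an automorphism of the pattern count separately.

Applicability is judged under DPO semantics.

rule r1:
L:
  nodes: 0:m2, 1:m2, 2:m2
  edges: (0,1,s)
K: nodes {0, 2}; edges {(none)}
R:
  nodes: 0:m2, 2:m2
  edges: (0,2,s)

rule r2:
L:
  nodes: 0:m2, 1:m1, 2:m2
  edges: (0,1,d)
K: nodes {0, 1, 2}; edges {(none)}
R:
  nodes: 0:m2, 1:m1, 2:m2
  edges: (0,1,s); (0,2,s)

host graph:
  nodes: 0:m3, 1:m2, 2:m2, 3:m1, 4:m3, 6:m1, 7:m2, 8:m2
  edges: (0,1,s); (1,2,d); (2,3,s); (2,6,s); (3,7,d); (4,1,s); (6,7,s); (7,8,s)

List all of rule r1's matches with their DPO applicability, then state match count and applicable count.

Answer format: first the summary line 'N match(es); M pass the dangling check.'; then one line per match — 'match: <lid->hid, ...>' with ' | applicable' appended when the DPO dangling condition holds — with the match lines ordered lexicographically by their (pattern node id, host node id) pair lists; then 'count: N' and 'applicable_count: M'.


2 match(es); 2 pass the dangling check.
match: 0->7, 1->8, 2->1 | applicable
match: 0->7, 1->8, 2->2 | applicable
count: 2
applicable_count: 2


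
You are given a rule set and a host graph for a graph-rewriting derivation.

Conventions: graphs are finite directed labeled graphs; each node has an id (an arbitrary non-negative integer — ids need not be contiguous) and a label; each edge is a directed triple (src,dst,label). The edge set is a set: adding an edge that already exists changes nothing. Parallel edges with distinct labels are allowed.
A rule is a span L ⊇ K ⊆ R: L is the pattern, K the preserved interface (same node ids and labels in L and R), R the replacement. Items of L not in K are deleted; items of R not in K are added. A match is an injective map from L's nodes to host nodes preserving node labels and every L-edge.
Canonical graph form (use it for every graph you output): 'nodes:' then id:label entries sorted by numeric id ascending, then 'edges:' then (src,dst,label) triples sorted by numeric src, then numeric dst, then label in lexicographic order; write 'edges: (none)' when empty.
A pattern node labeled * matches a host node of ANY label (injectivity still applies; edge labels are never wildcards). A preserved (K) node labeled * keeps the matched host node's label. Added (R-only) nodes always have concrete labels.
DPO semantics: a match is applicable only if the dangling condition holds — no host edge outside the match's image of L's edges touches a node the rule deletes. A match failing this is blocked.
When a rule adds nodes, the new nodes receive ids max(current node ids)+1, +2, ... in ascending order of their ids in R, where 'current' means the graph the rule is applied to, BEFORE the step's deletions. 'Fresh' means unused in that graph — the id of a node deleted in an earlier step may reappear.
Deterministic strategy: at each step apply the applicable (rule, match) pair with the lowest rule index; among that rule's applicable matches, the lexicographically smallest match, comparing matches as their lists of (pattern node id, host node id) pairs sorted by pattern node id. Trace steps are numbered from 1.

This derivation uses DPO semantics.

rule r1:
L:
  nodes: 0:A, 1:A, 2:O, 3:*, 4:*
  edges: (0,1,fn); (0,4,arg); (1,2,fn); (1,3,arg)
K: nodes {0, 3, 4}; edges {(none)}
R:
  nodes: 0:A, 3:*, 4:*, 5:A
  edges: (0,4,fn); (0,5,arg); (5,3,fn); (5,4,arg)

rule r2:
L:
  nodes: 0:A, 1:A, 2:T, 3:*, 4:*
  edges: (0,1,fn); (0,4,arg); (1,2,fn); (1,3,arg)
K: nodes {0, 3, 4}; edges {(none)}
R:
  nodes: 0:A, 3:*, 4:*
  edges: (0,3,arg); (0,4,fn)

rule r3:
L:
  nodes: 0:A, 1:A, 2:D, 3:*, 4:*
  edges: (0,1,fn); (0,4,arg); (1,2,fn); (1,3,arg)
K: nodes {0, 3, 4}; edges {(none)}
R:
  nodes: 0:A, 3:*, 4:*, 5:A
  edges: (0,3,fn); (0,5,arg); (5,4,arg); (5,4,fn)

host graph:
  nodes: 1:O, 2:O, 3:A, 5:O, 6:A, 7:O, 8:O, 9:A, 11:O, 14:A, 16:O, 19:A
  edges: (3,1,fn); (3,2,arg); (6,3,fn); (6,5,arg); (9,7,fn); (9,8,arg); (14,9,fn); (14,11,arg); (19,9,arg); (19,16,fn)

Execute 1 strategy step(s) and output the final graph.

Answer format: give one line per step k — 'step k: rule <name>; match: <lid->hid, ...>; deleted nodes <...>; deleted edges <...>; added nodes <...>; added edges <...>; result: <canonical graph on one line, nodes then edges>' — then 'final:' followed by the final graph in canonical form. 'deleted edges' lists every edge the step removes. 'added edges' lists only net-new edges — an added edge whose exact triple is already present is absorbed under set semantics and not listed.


step 1: rule r1; match: 0->6, 1->3, 2->1, 3->2, 4->5; deleted nodes 1, 3; deleted edges (3,1,fn); (3,2,arg); (6,3,fn); (6,5,arg); added nodes 20; added edges (6,5,fn); (6,20,arg); (20,2,fn); (20,5,arg); result: nodes: 2:O, 5:O, 6:A, 7:O, 8:O, 9:A, 11:O, 14:A, 16:O, 19:A, 20:A edges: (6,5,fn); (6,20,arg); (9,7,fn); (9,8,arg); (14,9,fn); (14,11,arg); (19,9,arg); (19,16,fn); (20,2,fn); (20,5,arg)
final:
nodes: 2:O, 5:O, 6:A, 7:O, 8:O, 9:A, 11:O, 14:A, 16:O, 19:A, 20:A
edges: (6,5,fn); (6,20,arg); (9,7,fn); (9,8,arg); (14,9,fn); (14,11,arg); (19,9,arg); (19,16,fn); (20,2,fn); (20,5,arg)


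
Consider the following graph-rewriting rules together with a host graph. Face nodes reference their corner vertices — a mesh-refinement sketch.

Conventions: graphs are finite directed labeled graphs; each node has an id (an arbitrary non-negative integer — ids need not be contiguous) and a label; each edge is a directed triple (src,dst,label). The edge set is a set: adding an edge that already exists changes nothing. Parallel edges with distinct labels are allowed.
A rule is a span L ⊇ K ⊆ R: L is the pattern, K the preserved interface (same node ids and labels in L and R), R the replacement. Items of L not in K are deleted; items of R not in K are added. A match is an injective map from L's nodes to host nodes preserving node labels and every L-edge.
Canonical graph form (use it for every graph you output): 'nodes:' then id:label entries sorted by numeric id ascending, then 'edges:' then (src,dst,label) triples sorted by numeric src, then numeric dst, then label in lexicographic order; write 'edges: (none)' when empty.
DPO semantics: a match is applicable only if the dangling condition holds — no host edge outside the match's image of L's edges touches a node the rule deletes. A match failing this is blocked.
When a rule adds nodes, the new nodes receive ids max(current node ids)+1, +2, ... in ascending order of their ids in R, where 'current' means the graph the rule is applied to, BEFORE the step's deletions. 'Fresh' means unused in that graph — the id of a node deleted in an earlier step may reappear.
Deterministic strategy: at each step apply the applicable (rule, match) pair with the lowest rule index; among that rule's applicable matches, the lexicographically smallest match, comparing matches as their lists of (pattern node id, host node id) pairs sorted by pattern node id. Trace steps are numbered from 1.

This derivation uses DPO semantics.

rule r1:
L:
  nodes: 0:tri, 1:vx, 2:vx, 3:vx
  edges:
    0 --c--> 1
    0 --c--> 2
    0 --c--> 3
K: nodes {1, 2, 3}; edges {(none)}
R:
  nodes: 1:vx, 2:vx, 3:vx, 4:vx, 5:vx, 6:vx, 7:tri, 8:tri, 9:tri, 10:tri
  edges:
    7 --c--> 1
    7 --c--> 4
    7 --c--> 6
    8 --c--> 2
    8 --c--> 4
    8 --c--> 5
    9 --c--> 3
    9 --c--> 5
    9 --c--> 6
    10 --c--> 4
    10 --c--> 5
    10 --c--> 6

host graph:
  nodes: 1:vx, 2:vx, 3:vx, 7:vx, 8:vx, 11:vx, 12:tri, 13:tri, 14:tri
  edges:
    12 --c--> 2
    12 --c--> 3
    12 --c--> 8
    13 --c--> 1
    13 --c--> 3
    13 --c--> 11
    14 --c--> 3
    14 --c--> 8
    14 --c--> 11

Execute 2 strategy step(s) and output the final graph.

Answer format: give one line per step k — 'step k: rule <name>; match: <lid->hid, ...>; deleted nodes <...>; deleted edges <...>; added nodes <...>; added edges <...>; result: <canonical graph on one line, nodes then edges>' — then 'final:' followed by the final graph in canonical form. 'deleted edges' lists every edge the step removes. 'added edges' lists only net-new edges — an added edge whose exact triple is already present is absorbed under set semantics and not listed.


step 1: rule r1; match: 0->12, 1->2, 2->3, 3->8; deleted nodes 12; deleted edges (12,2,c); (12,3,c); (12,8,c); added nodes 15, 16, 17, 18, 19, 20, 21; added edges (18,2,c); (18,15,c); (18,17,c); (19,3,c); (19,15,c); (19,16,c); (20,8,c); (20,16,c); (20,17,c); (21,15,c); (21,16,c); (21,17,c); result: nodes: 1:vx, 2:vx, 3:vx, 7:vx, 8:vx, 11:vx, 13:tri, 14:tri, 15:vx, 16:vx, 17:vx, 18:tri, 19:tri, 20:tri, 21:tri edges: (13,1,c); (13,3,c); (13,11,c); (14,3,c); (14,8,c); (14,11,c); (18,2,c); (18,15,c); (18,17,c); (19,3,c); (19,15,c); (19,16,c); (20,8,c); (20,16,c); (20,17,c); (21,15,c); (21,16,c); (21,17,c)
step 2: rule r1; match: 0->13, 1->1, 2->3, 3->11; deleted nodes 13; deleted edges (13,1,c); (13,3,c); (13,11,c); added nodes 22, 23, 24, 25, 26, 27, 28; added edges (25,1,c); (25,22,c); (25,24,c); (26,3,c); (26,22,c); (26,23,c); (27,11,c); (27,23,c); (27,24,c); (28,22,c); (28,23,c); (28,24,c); result: nodes: 1:vx, 2:vx, 3:vx, 7:vx, 8:vx, 11:vx, 14:tri, 15:vx, 16:vx, 17:vx, 18:tri, 19:tri, 20:tri, 21:tri, 22:vx, 23:vx, 24:vx, 25:tri, 26:tri, 27:tri, 28:tri edges: (14,3,c); (14,8,c); (14,11,c); (18,2,c); (18,15,c); (18,17,c); (19,3,c); (19,15,c); (19,16,c); (20,8,c); (20,16,c); (20,17,c); (21,15,c); (21,16,c); (21,17,c); (25,1,c); (25,22,c); (25,24,c); (26,3,c); (26,22,c); (26,23,c); (27,11,c); (27,23,c); (27,24,c); (28,22,c); (28,23,c); (28,24,c)
final:
nodes: 1:vx, 2:vx, 3:vx, 7:vx, 8:vx, 11:vx, 14:tri, 15:vx, 16:vx, 17:vx, 18:tri, 19:tri, 20:tri, 21:tri, 22:vx, 23:vx, 24:vx, 25:tri, 26:tri, 27:tri, 28:tri
edges: (14,3,c); (14,8,c); (14,11,c); (18,2,c); (18,15,c); (18,17,c); (19,3,c); (19,15,c); (19,16,c); (20,8,c); (20,16,c); (20,17,c); (21,15,c); (21,16,c); (21,17,c); (25,1,c); (25,22,c); (25,24,c); (26,3,c); (26,22,c); (26,23,c); (27,11,c); (27,23,c); (27,24,c); (28,22,c); (28,23,c); (28,24,c)


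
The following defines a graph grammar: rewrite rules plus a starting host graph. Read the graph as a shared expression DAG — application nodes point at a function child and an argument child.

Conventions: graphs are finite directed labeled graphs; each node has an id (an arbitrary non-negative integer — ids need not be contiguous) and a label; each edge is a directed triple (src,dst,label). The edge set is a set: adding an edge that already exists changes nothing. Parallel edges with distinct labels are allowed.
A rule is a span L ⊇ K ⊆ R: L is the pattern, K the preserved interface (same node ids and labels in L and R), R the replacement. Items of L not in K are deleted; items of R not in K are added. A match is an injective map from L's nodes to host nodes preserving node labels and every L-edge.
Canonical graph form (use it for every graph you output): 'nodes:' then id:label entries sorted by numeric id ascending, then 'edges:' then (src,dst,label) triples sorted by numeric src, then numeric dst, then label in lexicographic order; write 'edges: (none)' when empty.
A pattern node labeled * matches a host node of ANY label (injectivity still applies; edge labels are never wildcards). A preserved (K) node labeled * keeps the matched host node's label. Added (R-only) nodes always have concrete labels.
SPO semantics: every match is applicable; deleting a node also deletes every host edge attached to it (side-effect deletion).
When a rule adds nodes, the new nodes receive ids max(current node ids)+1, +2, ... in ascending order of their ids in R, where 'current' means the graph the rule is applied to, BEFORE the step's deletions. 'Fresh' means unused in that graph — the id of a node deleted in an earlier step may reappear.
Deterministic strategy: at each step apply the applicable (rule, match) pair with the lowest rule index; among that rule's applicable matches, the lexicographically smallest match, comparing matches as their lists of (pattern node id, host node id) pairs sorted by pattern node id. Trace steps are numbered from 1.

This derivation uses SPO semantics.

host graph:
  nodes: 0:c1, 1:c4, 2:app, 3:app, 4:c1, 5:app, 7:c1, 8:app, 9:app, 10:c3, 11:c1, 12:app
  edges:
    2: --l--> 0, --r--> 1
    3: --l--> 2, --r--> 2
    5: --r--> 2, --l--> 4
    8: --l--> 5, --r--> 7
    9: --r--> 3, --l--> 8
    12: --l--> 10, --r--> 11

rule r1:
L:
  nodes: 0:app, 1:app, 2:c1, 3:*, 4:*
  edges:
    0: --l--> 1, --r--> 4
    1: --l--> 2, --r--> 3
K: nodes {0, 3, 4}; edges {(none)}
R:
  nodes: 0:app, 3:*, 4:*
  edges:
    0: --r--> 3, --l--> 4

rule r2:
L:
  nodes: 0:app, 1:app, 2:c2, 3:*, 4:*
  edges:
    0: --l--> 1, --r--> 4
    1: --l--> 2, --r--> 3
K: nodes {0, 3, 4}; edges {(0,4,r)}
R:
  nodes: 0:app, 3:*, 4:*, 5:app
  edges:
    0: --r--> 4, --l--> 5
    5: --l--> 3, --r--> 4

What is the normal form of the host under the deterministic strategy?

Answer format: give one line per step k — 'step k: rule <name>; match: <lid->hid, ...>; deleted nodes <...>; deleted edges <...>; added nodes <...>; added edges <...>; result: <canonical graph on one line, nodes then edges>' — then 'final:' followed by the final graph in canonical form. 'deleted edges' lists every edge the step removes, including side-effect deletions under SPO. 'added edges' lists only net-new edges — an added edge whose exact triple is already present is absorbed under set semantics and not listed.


step 1: rule r1; match: 0->8, 1->5, 2->4, 3->2, 4->7; deleted nodes 4, 5; deleted edges (5,2,r); (5,4,l); (8,5,l); (8,7,r); added nodes (none); added edges (8,2,r); (8,7,l); result: nodes: 0:c1, 1:c4, 2:app, 3:app, 7:c1, 8:app, 9:app, 10:c3, 11:c1, 12:app edges: (2,0,l); (2,1,r); (3,2,l); (3,2,r); (8,2,r); (8,7,l); (9,3,r); (9,8,l); (12,10,l); (12,11,r)
step 2: rule r1; match: 0->9, 1->8, 2->7, 3->2, 4->3; deleted nodes 7, 8; deleted edges (8,2,r); (8,7,l); (9,3,r); (9,8,l); added nodes (none); added edges (9,2,r); (9,3,l); result: nodes: 0:c1, 1:c4, 2:app, 3:app, 9:app, 10:c3, 11:c1, 12:app edges: (2,0,l); (2,1,r); (3,2,l); (3,2,r); (9,2,r); (9,3,l); (12,10,l); (12,11,r)
final:
nodes: 0:c1, 1:c4, 2:app, 3:app, 9:app, 10:c3, 11:c1, 12:app
edges: (2,0,l); (2,1,r); (3,2,l); (3,2,r); (9,2,r); (9,3,l); (12,10,l); (12,11,r)
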